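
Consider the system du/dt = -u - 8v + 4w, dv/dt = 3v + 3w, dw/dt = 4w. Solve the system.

Coefficient matrix A = [[-1, -8, 4], [0, 3, 3], [0, 0, 4]].
det(A - λI) = 0 gives eigenvalues λ = -1, 3, 4.
For λ=-1: eigenvector (1,0,0).
For λ=3: eigenvector (-2,1,0).
For λ=4: eigenvector (-4,3,1).
General solution: K_1e^(-t)(1,0,0) + K_2e^(3t)(-2,1,0) + K_3e^(4t)(-4,3,1).

u(t) = K_1e^(-t) - 2K_2e^(3t) - 4K_3e^(4t), v(t) = K_2e^(3t) + 3K_3e^(4t), w(t) = K_3e^(4t)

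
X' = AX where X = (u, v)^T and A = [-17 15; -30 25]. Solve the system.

u(t) = 2C_1e^(4t)sin(3t) - C_1e^(4t)cos(3t) - C_2e^(4t)sin(3t) - 2C_2e^(4t)cos(3t), v(t) = 3C_1e^(4t)sin(3t) - C_1e^(4t)cos(3t) - C_2e^(4t)sin(3t) - 3C_2e^(4t)cos(3t)

Coefficient matrix A = [[-17, 15], [-30, 25]].
Characteristic polynomial det(A - λI) = λ^2 - 8λ + 25 = 0.
Eigenvalues λ = 4 ± 3i (complex conjugate pair).
For λ=4+3i: an eigenvector is (-1,-1) - i(2,3) = (-1 - 2i, -1 - 3i).
A real fundamental pair from Re and Im of e^((4+3i)t)v: X_1 = e^(4t)(cos(3t)·(-1,-1) + sin(3t)·(2,3)), X_2 = e^(4t)(sin(3t)·(-1,-1) - cos(3t)·(2,3)).
General solution: C_1X_1 + C_2X_2.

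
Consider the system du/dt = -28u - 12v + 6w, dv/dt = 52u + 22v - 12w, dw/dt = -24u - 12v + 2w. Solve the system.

u(t) = K_1e^(-4t) + 3K_2e^(-2t) + K_3e^(2t), v(t) = -2K_1e^(-4t) - 5K_2e^(-2t) - 2K_3e^(2t), w(t) = 3K_2e^(-2t) + K_3e^(2t)

Coefficient matrix A = [[-28, -12, 6], [52, 22, -12], [-24, -12, 2]].
det(A - λI) = 0 gives eigenvalues λ = -4, -2, 2.
For λ=-4: eigenvector (1,-2,0).
For λ=-2: eigenvector (3,-5,3).
For λ=2: eigenvector (1,-2,1).
General solution: K_1e^(-4t)(1,-2,0) + K_2e^(-2t)(3,-5,3) + K_3e^(2t)(1,-2,1).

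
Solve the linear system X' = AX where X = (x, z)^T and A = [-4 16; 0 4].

Coefficient matrix A = [[-4, 16], [0, 4]].
Characteristic polynomial det(A - λI) = λ^2 - 16 = 0.
Eigenvalues λ = -4, 4.
For λ=-4: (A-λI) row 1 is [0, 16], so an eigenvector is (1, 0).
For λ=4: (A-λI) row 1 is [-8, 16], so an eigenvector is (2, 1).
General solution: c_1e^(-4t)(1,0) + c_2e^(4t)(2,1).

x(t) = c_1e^(-4t) + 2c_2e^(4t), z(t) = c_2e^(4t)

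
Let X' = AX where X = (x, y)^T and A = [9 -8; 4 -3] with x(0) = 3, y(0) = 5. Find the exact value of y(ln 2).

A = [[9,-8],[4,-3]]; eigenvalues λ = 1, 5.
Eigenvectors: (1,1) for λ=1, (-2,-1) for λ=5.
From the initial condition, c_1 = 7, c_2 = 2.
y(ln 2) = (7)(2^1)(1) + (2)(2^5)(-1) = -50.

-50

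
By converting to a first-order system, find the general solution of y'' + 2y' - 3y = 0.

y(t) = C_1e^(t) + C_2e^(-3t)

Let x_1 = y, x_2 = y'. Then x_1' = x_2 and x_2' = 3x_1 - 2x_2.
A = [[0,1],[3,-2]]; det(A-λI) = λ^2 + 2λ - 3.
Eigenvalues λ = 1, -3 with eigenvectors (1,1), (1,-3).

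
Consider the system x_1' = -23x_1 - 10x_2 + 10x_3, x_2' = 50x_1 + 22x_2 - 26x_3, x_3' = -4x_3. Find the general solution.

Coefficient matrix A = [[-23, -10, 10], [50, 22, -26], [0, 0, -4]].
det(A - λI) = 0 gives eigenvalues λ = -3, 2, -4.
For λ=-3: eigenvector (1,-2,0).
For λ=2: eigenvector (-2,5,0).
For λ=-4: eigenvector (0,1,1).
General solution: c_1e^(-3t)(1,-2,0) + c_2e^(2t)(-2,5,0) + c_3e^(-4t)(0,1,1).

x_1(t) = c_1e^(-3t) - 2c_2e^(2t), x_2(t) = -2c_1e^(-3t) + 5c_2e^(2t) + c_3e^(-4t), x_3(t) = c_3e^(-4t)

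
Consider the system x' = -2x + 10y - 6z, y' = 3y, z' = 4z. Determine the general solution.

x(t) = K_1e^(-2t) + 2K_2e^(3t) - K_3e^(4t), y(t) = K_2e^(3t), z(t) = K_3e^(4t)

Coefficient matrix A = [[-2, 10, -6], [0, 3, 0], [0, 0, 4]].
det(A - λI) = 0 gives eigenvalues λ = -2, 3, 4.
For λ=-2: eigenvector (1,0,0).
For λ=3: eigenvector (2,1,0).
For λ=4: eigenvector (-1,0,1).
General solution: K_1e^(-2t)(1,0,0) + K_2e^(3t)(2,1,0) + K_3e^(4t)(-1,0,1).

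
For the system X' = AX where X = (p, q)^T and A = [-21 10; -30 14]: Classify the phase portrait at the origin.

A = [[-21,10],[-30,14]]; det(A-λI) = λ^2 + 7λ + 6.
λ = -1, -6: both negative.

stable node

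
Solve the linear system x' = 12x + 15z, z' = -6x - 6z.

x(t) = C_1e^(3t)sin(3t) + 2C_1e^(3t)cos(3t) + 2C_2e^(3t)sin(3t) - C_2e^(3t)cos(3t), z(t) = -C_1e^(3t)sin(3t) - C_1e^(3t)cos(3t) - C_2e^(3t)sin(3t) + C_2e^(3t)cos(3t)

Coefficient matrix A = [[12, 15], [-6, -6]].
Characteristic polynomial det(A - λI) = λ^2 - 6λ + 18 = 0.
Eigenvalues λ = 3 ± 3i (complex conjugate pair).
For λ=3+3i: an eigenvector is (2,-1) - i(1,-1) = (2 - i, -1 + i).
A real fundamental pair from Re and Im of e^((3+3i)t)v: X_1 = e^(3t)(cos(3t)·(2,-1) + sin(3t)·(1,-1)), X_2 = e^(3t)(sin(3t)·(2,-1) - cos(3t)·(1,-1)).
General solution: C_1X_1 + C_2X_2.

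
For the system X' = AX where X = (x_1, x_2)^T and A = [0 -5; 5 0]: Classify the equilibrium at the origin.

center

A = [[0,-5],[5,0]]; det(A-λI) = λ^2 + 25.
λ = 0 ± 5i: zero real part.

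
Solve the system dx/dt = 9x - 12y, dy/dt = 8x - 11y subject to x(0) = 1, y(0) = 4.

x(t) = -9e^(t) + 10e^(-3t), y(t) = -6e^(t) + 10e^(-3t)

Coefficient matrix A = [[9, -12], [8, -11]].
Characteristic polynomial det(A - λI) = λ^2 + 2λ - 3 = 0.
Eigenvalues λ = -3, 1.
For λ=-3: (A-λI) row 1 is [12, -12], so an eigenvector is (-1, -1).
For λ=1: (A-λI) row 1 is [8, -12], so an eigenvector is (3, 2).
General solution: C_1e^(-3t)(-1,-1) + C_2e^(t)(3,2).
Applying x(0)=1, y(0)=4 gives C_1=-10, C_2=-3.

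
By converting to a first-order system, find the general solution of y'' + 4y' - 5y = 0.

Let x_1 = y, x_2 = y'. Then x_1' = x_2 and x_2' = 5x_1 - 4x_2.
A = [[0,1],[5,-4]]; det(A-λI) = λ^2 + 4λ - 5.
Eigenvalues λ = 1, -5 with eigenvectors (1,1), (1,-5).

y(t) = K_1e^(t) + K_2e^(-5t)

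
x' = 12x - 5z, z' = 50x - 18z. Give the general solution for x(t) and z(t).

Coefficient matrix A = [[12, -5], [50, -18]].
Characteristic polynomial det(A - λI) = λ^2 + 6λ + 34 = 0.
Eigenvalues λ = -3 ± 5i (complex conjugate pair).
For λ=-3+5i: an eigenvector is (0,-1) - i(1,3) = (0 - i, -1 - 3i).
A real fundamental pair from Re and Im of e^((-3+5i)t)v: X_1 = e^(-3t)(cos(5t)·(0,-1) + sin(5t)·(1,3)), X_2 = e^(-3t)(sin(5t)·(0,-1) - cos(5t)·(1,3)).
General solution: C_1X_1 + C_2X_2.

x(t) = C_1e^(-3t)sin(5t) - C_2e^(-3t)cos(5t), z(t) = 3C_1e^(-3t)sin(5t) - C_1e^(-3t)cos(5t) - C_2e^(-3t)sin(5t) - 3C_2e^(-3t)cos(5t)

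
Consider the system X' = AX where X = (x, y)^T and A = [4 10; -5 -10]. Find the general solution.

x(t) = 3C_1e^(-3t)sin(t) - C_1e^(-3t)cos(t) - C_2e^(-3t)sin(t) - 3C_2e^(-3t)cos(t), y(t) = -2C_1e^(-3t)sin(t) + C_1e^(-3t)cos(t) + C_2e^(-3t)sin(t) + 2C_2e^(-3t)cos(t)

Coefficient matrix A = [[4, 10], [-5, -10]].
Characteristic polynomial det(A - λI) = λ^2 + 6λ + 10 = 0.
Eigenvalues λ = -3 ± i (complex conjugate pair).
For λ=-3+i: an eigenvector is (-1,1) - i(3,-2) = (-1 - 3i, 1 + 2i).
A real fundamental pair from Re and Im of e^((-3+i)t)v: X_1 = e^(-3t)(cos(t)·(-1,1) + sin(t)·(3,-2)), X_2 = e^(-3t)(sin(t)·(-1,1) - cos(t)·(3,-2)).
General solution: C_1X_1 + C_2X_2.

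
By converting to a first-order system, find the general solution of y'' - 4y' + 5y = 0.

Let x_1 = y, x_2 = y'. Then x_1' = x_2 and x_2' = -5x_1 + 4x_2.
A = [[0,1],[-5,4]]; det(A-λI) = λ^2 - 4λ + 5.
Eigenvalues λ = 2 ± i.

y(t) = K_1e^(2t)cos(t) + K_2e^(2t)sin(t)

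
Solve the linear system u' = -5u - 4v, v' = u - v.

Coefficient matrix A = [[-5, -4], [1, -1]].
Characteristic polynomial det(A - λI) = λ^2 + 6λ + 9 = 0.
Single eigenvalue λ = -3 with algebraic multiplicity 2.
Eigenvector v = (2,-1); generalized eigenvector w with (A-λI)w=v is (3,-2).
General solution: e^(-3t)[c_1·v + c_2·(t·v + w)].

u(t) = 2c_1e^(-3t) + 2c_2te^(-3t) + 3c_2e^(-3t), v(t) = -c_1e^(-3t) - c_2te^(-3t) - 2c_2e^(-3t)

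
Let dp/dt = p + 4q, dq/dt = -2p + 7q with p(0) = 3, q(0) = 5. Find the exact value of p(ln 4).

A = [[1,4],[-2,7]]; eigenvalues λ = 3, 5.
Eigenvectors: (-2,-1) for λ=3, (-1,-1) for λ=5.
From the initial condition, c_1 = 2, c_2 = -7.
p(ln 4) = (2)(4^3)(-2) + (-7)(4^5)(-1) = 6912.

6912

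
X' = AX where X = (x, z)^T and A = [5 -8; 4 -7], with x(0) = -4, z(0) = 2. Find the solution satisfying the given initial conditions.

x(t) = -12e^(t) + 8e^(-3t), z(t) = -6e^(t) + 8e^(-3t)

Coefficient matrix A = [[5, -8], [4, -7]].
Characteristic polynomial det(A - λI) = λ^2 + 2λ - 3 = 0.
Eigenvalues λ = -3, 1.
For λ=-3: (A-λI) row 1 is [8, -8], so an eigenvector is (1, 1).
For λ=1: (A-λI) row 1 is [4, -8], so an eigenvector is (2, 1).
General solution: c_1e^(-3t)(1,1) + c_2e^(t)(2,1).
Applying x(0)=-4, z(0)=2 gives c_1=8, c_2=-6.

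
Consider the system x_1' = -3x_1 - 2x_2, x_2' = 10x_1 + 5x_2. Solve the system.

Coefficient matrix A = [[-3, -2], [10, 5]].
Characteristic polynomial det(A - λI) = λ^2 - 2λ + 5 = 0.
Eigenvalues λ = 1 ± 2i (complex conjugate pair).
For λ=1+2i: an eigenvector is (0,1) - i(-1,2) = (0 + i, 1 - 2i).
A real fundamental pair from Re and Im of e^((1+2i)t)v: X_1 = e^(t)(cos(2t)·(0,1) + sin(2t)·(-1,2)), X_2 = e^(t)(sin(2t)·(0,1) - cos(2t)·(-1,2)).
General solution: C_1X_1 + C_2X_2.

x_1(t) = -C_1e^(t)sin(2t) + C_2e^(t)cos(2t), x_2(t) = 2C_1e^(t)sin(2t) + C_1e^(t)cos(2t) + C_2e^(t)sin(2t) - 2C_2e^(t)cos(2t)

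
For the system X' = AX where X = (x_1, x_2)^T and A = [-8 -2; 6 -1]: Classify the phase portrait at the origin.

stable node

A = [[-8,-2],[6,-1]]; det(A-λI) = λ^2 + 9λ + 20.
λ = -4, -5: both negative.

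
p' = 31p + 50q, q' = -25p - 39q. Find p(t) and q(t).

p(t) = -3C_1e^(-4t)sin(5t) + C_1e^(-4t)cos(5t) + C_2e^(-4t)sin(5t) + 3C_2e^(-4t)cos(5t), q(t) = 2C_1e^(-4t)sin(5t) - C_1e^(-4t)cos(5t) - C_2e^(-4t)sin(5t) - 2C_2e^(-4t)cos(5t)

Coefficient matrix A = [[31, 50], [-25, -39]].
Characteristic polynomial det(A - λI) = λ^2 + 8λ + 41 = 0.
Eigenvalues λ = -4 ± 5i (complex conjugate pair).
For λ=-4+5i: an eigenvector is (1,-1) - i(-3,2) = (1 + 3i, -1 - 2i).
A real fundamental pair from Re and Im of e^((-4+5i)t)v: X_1 = e^(-4t)(cos(5t)·(1,-1) + sin(5t)·(-3,2)), X_2 = e^(-4t)(sin(5t)·(1,-1) - cos(5t)·(-3,2)).
General solution: C_1X_1 + C_2X_2.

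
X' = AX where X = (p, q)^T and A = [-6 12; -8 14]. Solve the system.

Coefficient matrix A = [[-6, 12], [-8, 14]].
Characteristic polynomial det(A - λI) = λ^2 - 8λ + 12 = 0.
Eigenvalues λ = 2, 6.
For λ=2: (A-λI) row 1 is [-8, 12], so an eigenvector is (-3, -2).
For λ=6: (A-λI) row 1 is [-12, 12], so an eigenvector is (-1, -1).
General solution: c_1e^(2t)(-3,-2) + c_2e^(6t)(-1,-1).

p(t) = -3c_1e^(2t) - c_2e^(6t), q(t) = -2c_1e^(2t) - c_2e^(6t)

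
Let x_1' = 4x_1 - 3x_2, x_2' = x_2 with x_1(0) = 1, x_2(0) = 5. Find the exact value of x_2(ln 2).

10

A = [[4,-3],[0,1]]; eigenvalues λ = 1, 4.
Eigenvectors: (-1,-1) for λ=1, (1,0) for λ=4.
From the initial condition, c_1 = -5, c_2 = -4.
x_2(ln 2) = (-5)(2^1)(-1) + (-4)(2^4)(0) = 10.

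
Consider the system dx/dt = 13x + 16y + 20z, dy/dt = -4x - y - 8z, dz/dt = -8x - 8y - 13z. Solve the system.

x(t) = -7c_1e^(-3t) - 4c_2e^(-t) - 2c_3e^(3t), y(t) = 2c_1e^(-3t) + c_2e^(-t), z(t) = 4c_1e^(-3t) + 2c_2e^(-t) + c_3e^(3t)

Coefficient matrix A = [[13, 16, 20], [-4, -1, -8], [-8, -8, -13]].
det(A - λI) = 0 gives eigenvalues λ = -3, -1, 3.
For λ=-3: eigenvector (-7,2,4).
For λ=-1: eigenvector (-4,1,2).
For λ=3: eigenvector (-2,0,1).
General solution: c_1e^(-3t)(-7,2,4) + c_2e^(-t)(-4,1,2) + c_3e^(3t)(-2,0,1).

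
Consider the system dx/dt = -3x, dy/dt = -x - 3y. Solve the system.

Coefficient matrix A = [[-3, 0], [-1, -3]].
Characteristic polynomial det(A - λI) = λ^2 + 6λ + 9 = 0.
Single eigenvalue λ = -3 with algebraic multiplicity 2.
Eigenvector v = (0,-1); generalized eigenvector w with (A-λI)w=v is (1,2).
General solution: e^(-3t)[c_1·v + c_2·(t·v + w)].

x(t) = c_2e^(-3t), y(t) = -c_1e^(-3t) - c_2te^(-3t) + 2c_2e^(-3t)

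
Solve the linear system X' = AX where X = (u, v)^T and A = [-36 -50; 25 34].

u(t) = -c_1e^(-t)sin(5t) + 3c_1e^(-t)cos(5t) + 3c_2e^(-t)sin(5t) + c_2e^(-t)cos(5t), v(t) = c_1e^(-t)sin(5t) - 2c_1e^(-t)cos(5t) - 2c_2e^(-t)sin(5t) - c_2e^(-t)cos(5t)

Coefficient matrix A = [[-36, -50], [25, 34]].
Characteristic polynomial det(A - λI) = λ^2 + 2λ + 26 = 0.
Eigenvalues λ = -1 ± 5i (complex conjugate pair).
For λ=-1+5i: an eigenvector is (3,-2) - i(-1,1) = (3 + i, -2 - i).
A real fundamental pair from Re and Im of e^((-1+5i)t)v: X_1 = e^(-t)(cos(5t)·(3,-2) + sin(5t)·(-1,1)), X_2 = e^(-t)(sin(5t)·(3,-2) - cos(5t)·(-1,1)).
General solution: c_1X_1 + c_2X_2.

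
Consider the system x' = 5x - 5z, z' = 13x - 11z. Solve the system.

x(t) = 2C_1e^(-3t)sin(t) - C_1e^(-3t)cos(t) - C_2e^(-3t)sin(t) - 2C_2e^(-3t)cos(t), z(t) = 3C_1e^(-3t)sin(t) - 2C_1e^(-3t)cos(t) - 2C_2e^(-3t)sin(t) - 3C_2e^(-3t)cos(t)

Coefficient matrix A = [[5, -5], [13, -11]].
Characteristic polynomial det(A - λI) = λ^2 + 6λ + 10 = 0.
Eigenvalues λ = -3 ± i (complex conjugate pair).
For λ=-3+i: an eigenvector is (-1,-2) - i(2,3) = (-1 - 2i, -2 - 3i).
A real fundamental pair from Re and Im of e^((-3+i)t)v: X_1 = e^(-3t)(cos(t)·(-1,-2) + sin(t)·(2,3)), X_2 = e^(-3t)(sin(t)·(-1,-2) - cos(t)·(2,3)).
General solution: C_1X_1 + C_2X_2.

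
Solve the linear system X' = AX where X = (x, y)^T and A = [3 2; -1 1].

Coefficient matrix A = [[3, 2], [-1, 1]].
Characteristic polynomial det(A - λI) = λ^2 - 4λ + 5 = 0.
Eigenvalues λ = 2 ± i (complex conjugate pair).
For λ=2+i: an eigenvector is (-1,1) - i(1,0) = (-1 - i, 1).
A real fundamental pair from Re and Im of e^((2+i)t)v: X_1 = e^(2t)(cos(t)·(-1,1) + sin(t)·(1,0)), X_2 = e^(2t)(sin(t)·(-1,1) - cos(t)·(1,0)).
General solution: c_1X_1 + c_2X_2.

x(t) = c_1e^(2t)sin(t) - c_1e^(2t)cos(t) - c_2e^(2t)sin(t) - c_2e^(2t)cos(t), y(t) = c_1e^(2t)cos(t) + c_2e^(2t)sin(t)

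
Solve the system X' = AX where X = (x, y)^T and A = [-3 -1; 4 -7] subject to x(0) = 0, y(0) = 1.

x(t) = -te^(-5t), y(t) = -2te^(-5t) + e^(-5t)

Coefficient matrix A = [[-3, -1], [4, -7]].
Characteristic polynomial det(A - λI) = λ^2 + 10λ + 25 = 0.
Single eigenvalue λ = -5 with algebraic multiplicity 2.
Eigenvector v = (1,2); generalized eigenvector w with (A-λI)w=v is (1,1).
General solution: e^(-5t)[K_1·v + K_2·(t·v + w)].
Applying x(0)=0, y(0)=1 gives K_1=1, K_2=-1.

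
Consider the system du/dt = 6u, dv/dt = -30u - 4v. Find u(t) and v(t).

u(t) = C_1e^(6t), v(t) = -3C_1e^(6t) - C_2e^(-4t)

Coefficient matrix A = [[6, 0], [-30, -4]].
Characteristic polynomial det(A - λI) = λ^2 - 2λ - 24 = 0.
Eigenvalues λ = 6, -4.
For λ=6: (A-λI) row 2 is [-30, -10], so an eigenvector is (1, -3).
For λ=-4: (A-λI) row 1 is [10, 0], so an eigenvector is (0, -1).
General solution: C_1e^(6t)(1,-3) + C_2e^(-4t)(0,-1).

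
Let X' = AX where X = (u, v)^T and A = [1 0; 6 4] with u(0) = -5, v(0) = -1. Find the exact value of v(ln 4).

A = [[1,0],[6,4]]; eigenvalues λ = 1, 4.
Eigenvectors: (1,-2) for λ=1, (0,1) for λ=4.
From the initial condition, c_1 = -5, c_2 = -11.
v(ln 4) = (-5)(4^1)(-2) + (-11)(4^4)(1) = -2776.

-2776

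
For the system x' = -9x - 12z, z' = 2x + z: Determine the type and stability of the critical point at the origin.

stable node

A = [[-9,-12],[2,1]]; det(A-λI) = λ^2 + 8λ + 15.
λ = -5, -3: both negative.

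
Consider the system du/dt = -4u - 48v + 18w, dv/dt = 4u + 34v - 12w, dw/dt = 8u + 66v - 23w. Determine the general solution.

u(t) = -3c_1e^(4t) - 2c_2e^(2t) - 6c_3e^(t), v(t) = 2c_1e^(4t) + c_2e^(2t) + 4c_3e^(t), w(t) = 4c_1e^(4t) + 2c_2e^(2t) + 9c_3e^(t)

Coefficient matrix A = [[-4, -48, 18], [4, 34, -12], [8, 66, -23]].
det(A - λI) = 0 gives eigenvalues λ = 4, 2, 1.
For λ=4: eigenvector (-3,2,4).
For λ=2: eigenvector (-2,1,2).
For λ=1: eigenvector (-6,4,9).
General solution: c_1e^(4t)(-3,2,4) + c_2e^(2t)(-2,1,2) + c_3e^(t)(-6,4,9).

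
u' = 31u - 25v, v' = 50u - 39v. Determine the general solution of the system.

u(t) = C_1e^(-4t)sin(5t) - 2C_1e^(-4t)cos(5t) - 2C_2e^(-4t)sin(5t) - C_2e^(-4t)cos(5t), v(t) = C_1e^(-4t)sin(5t) - 3C_1e^(-4t)cos(5t) - 3C_2e^(-4t)sin(5t) - C_2e^(-4t)cos(5t)

Coefficient matrix A = [[31, -25], [50, -39]].
Characteristic polynomial det(A - λI) = λ^2 + 8λ + 41 = 0.
Eigenvalues λ = -4 ± 5i (complex conjugate pair).
For λ=-4+5i: an eigenvector is (-2,-3) - i(1,1) = (-2 - i, -3 - i).
A real fundamental pair from Re and Im of e^((-4+5i)t)v: X_1 = e^(-4t)(cos(5t)·(-2,-3) + sin(5t)·(1,1)), X_2 = e^(-4t)(sin(5t)·(-2,-3) - cos(5t)·(1,1)).
General solution: C_1X_1 + C_2X_2.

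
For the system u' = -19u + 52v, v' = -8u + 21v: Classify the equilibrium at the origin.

unstable spiral

A = [[-19,52],[-8,21]]; det(A-λI) = λ^2 - 2λ + 17.
λ = 1 ± 4i: positive real part.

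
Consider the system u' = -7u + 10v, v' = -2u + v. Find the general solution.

u(t) = -C_1e^(-3t)sin(2t) - 2C_1e^(-3t)cos(2t) - 2C_2e^(-3t)sin(2t) + C_2e^(-3t)cos(2t), v(t) = -C_1e^(-3t)cos(2t) - C_2e^(-3t)sin(2t)

Coefficient matrix A = [[-7, 10], [-2, 1]].
Characteristic polynomial det(A - λI) = λ^2 + 6λ + 13 = 0.
Eigenvalues λ = -3 ± 2i (complex conjugate pair).
For λ=-3+2i: an eigenvector is (-2,-1) - i(-1,0) = (-2 + i, -1).
A real fundamental pair from Re and Im of e^((-3+2i)t)v: X_1 = e^(-3t)(cos(2t)·(-2,-1) + sin(2t)·(-1,0)), X_2 = e^(-3t)(sin(2t)·(-2,-1) - cos(2t)·(-1,0)).
General solution: C_1X_1 + C_2X_2.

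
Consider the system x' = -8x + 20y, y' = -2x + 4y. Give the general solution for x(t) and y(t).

x(t) = C_1e^(-2t)sin(2t) + 3C_1e^(-2t)cos(2t) + 3C_2e^(-2t)sin(2t) - C_2e^(-2t)cos(2t), y(t) = C_1e^(-2t)cos(2t) + C_2e^(-2t)sin(2t)

Coefficient matrix A = [[-8, 20], [-2, 4]].
Characteristic polynomial det(A - λI) = λ^2 + 4λ + 8 = 0.
Eigenvalues λ = -2 ± 2i (complex conjugate pair).
For λ=-2+2i: an eigenvector is (3,1) - i(1,0) = (3 - i, 1).
A real fundamental pair from Re and Im of e^((-2+2i)t)v: X_1 = e^(-2t)(cos(2t)·(3,1) + sin(2t)·(1,0)), X_2 = e^(-2t)(sin(2t)·(3,1) - cos(2t)·(1,0)).
General solution: C_1X_1 + C_2X_2.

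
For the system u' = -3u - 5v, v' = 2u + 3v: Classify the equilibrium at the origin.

center

A = [[-3,-5],[2,3]]; det(A-λI) = λ^2 + 1.
λ = 0 ± i: zero real part.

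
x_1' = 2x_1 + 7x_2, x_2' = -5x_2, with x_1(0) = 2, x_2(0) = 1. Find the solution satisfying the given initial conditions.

x_1(t) = 3e^(2t) - e^(-5t), x_2(t) = e^(-5t)

Coefficient matrix A = [[2, 7], [0, -5]].
Characteristic polynomial det(A - λI) = λ^2 + 3λ - 10 = 0.
Eigenvalues λ = -5, 2.
For λ=-5: (A-λI) row 1 is [7, 7], so an eigenvector is (1, -1).
For λ=2: (A-λI) row 1 is [0, 7], so an eigenvector is (1, 0).
General solution: C_1e^(-5t)(1,-1) + C_2e^(2t)(1,0).
Applying x_1(0)=2, x_2(0)=1 gives C_1=-1, C_2=3.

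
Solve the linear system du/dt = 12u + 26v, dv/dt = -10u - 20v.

Coefficient matrix A = [[12, 26], [-10, -20]].
Characteristic polynomial det(A - λI) = λ^2 + 8λ + 20 = 0.
Eigenvalues λ = -4 ± 2i (complex conjugate pair).
For λ=-4+2i: an eigenvector is (3,-2) - i(-2,1) = (3 + 2i, -2 - i).
A real fundamental pair from Re and Im of e^((-4+2i)t)v: X_1 = e^(-4t)(cos(2t)·(3,-2) + sin(2t)·(-2,1)), X_2 = e^(-4t)(sin(2t)·(3,-2) - cos(2t)·(-2,1)).
General solution: K_1X_1 + K_2X_2.

u(t) = -2K_1e^(-4t)sin(2t) + 3K_1e^(-4t)cos(2t) + 3K_2e^(-4t)sin(2t) + 2K_2e^(-4t)cos(2t), v(t) = K_1e^(-4t)sin(2t) - 2K_1e^(-4t)cos(2t) - 2K_2e^(-4t)sin(2t) - K_2e^(-4t)cos(2t)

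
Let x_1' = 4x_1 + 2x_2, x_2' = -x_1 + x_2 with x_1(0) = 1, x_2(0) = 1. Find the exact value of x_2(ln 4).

-80

A = [[4,2],[-1,1]]; eigenvalues λ = 2, 3.
Eigenvectors: (-1,1) for λ=2, (-2,1) for λ=3.
From the initial condition, c_1 = 3, c_2 = -2.
x_2(ln 4) = (3)(4^2)(1) + (-2)(4^3)(1) = -80.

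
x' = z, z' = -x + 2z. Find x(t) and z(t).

Coefficient matrix A = [[0, 1], [-1, 2]].
Characteristic polynomial det(A - λI) = λ^2 - 2λ + 1 = 0.
Single eigenvalue λ = 1 with algebraic multiplicity 2.
Eigenvector v = (-1,-1); generalized eigenvector w with (A-λI)w=v is (3,2).
General solution: e^(t)[C_1·v + C_2·(t·v + w)].

x(t) = -C_1e^(t) - C_2te^(t) + 3C_2e^(t), z(t) = -C_1e^(t) - C_2te^(t) + 2C_2e^(t)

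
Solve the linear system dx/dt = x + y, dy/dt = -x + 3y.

Coefficient matrix A = [[1, 1], [-1, 3]].
Characteristic polynomial det(A - λI) = λ^2 - 4λ + 4 = 0.
Single eigenvalue λ = 2 with algebraic multiplicity 2.
Eigenvector v = (1,1); generalized eigenvector w with (A-λI)w=v is (1,2).
General solution: e^(2t)[C_1·v + C_2·(t·v + w)].

x(t) = C_1e^(2t) + C_2te^(2t) + C_2e^(2t), y(t) = C_1e^(2t) + C_2te^(2t) + 2C_2e^(2t)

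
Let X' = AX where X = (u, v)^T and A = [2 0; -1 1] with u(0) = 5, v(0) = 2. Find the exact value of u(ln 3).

45

A = [[2,0],[-1,1]]; eigenvalues λ = 2, 1.
Eigenvectors: (-1,1) for λ=2, (0,1) for λ=1.
From the initial condition, c_1 = -5, c_2 = 7.
u(ln 3) = (-5)(3^2)(-1) + (7)(3^1)(0) = 45.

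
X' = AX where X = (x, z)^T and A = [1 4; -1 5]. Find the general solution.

Coefficient matrix A = [[1, 4], [-1, 5]].
Characteristic polynomial det(A - λI) = λ^2 - 6λ + 9 = 0.
Single eigenvalue λ = 3 with algebraic multiplicity 2.
Eigenvector v = (2,1); generalized eigenvector w with (A-λI)w=v is (-3,-1).
General solution: e^(3t)[c_1·v + c_2·(t·v + w)].

x(t) = 2c_1e^(3t) + 2c_2te^(3t) - 3c_2e^(3t), z(t) = c_1e^(3t) + c_2te^(3t) - c_2e^(3t)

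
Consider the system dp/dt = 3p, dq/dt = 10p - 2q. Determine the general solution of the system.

Coefficient matrix A = [[3, 0], [10, -2]].
Characteristic polynomial det(A - λI) = λ^2 - λ - 6 = 0.
Eigenvalues λ = 3, -2.
For λ=3: (A-λI) row 2 is [10, -5], so an eigenvector is (-1, -2).
For λ=-2: (A-λI) row 1 is [5, 0], so an eigenvector is (0, -1).
General solution: C_1e^(3t)(-1,-2) + C_2e^(-2t)(0,-1).

p(t) = -C_1e^(3t), q(t) = -2C_1e^(3t) - C_2e^(-2t)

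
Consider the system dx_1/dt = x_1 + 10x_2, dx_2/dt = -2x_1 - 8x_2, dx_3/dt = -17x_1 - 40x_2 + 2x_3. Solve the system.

Coefficient matrix A = [[1, 10, 0], [-2, -8, 0], [-17, -40, 2]].
det(A - λI) = 0 gives eigenvalues λ = 2, -4, -3.
For λ=2: eigenvector (0,0,1).
For λ=-4: eigenvector (-2,1,1).
For λ=-3: eigenvector (5,-2,1).
General solution: C_1e^(2t)(0,0,1) + C_2e^(-4t)(-2,1,1) + C_3e^(-3t)(5,-2,1).

x_1(t) = -2C_2e^(-4t) + 5C_3e^(-3t), x_2(t) = C_2e^(-4t) - 2C_3e^(-3t), x_3(t) = C_1e^(2t) + C_2e^(-4t) + C_3e^(-3t)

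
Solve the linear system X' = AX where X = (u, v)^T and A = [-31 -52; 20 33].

u(t) = -3C_1e^(t)sin(4t) + 2C_1e^(t)cos(4t) + 2C_2e^(t)sin(4t) + 3C_2e^(t)cos(4t), v(t) = 2C_1e^(t)sin(4t) - C_1e^(t)cos(4t) - C_2e^(t)sin(4t) - 2C_2e^(t)cos(4t)

Coefficient matrix A = [[-31, -52], [20, 33]].
Characteristic polynomial det(A - λI) = λ^2 - 2λ + 17 = 0.
Eigenvalues λ = 1 ± 4i (complex conjugate pair).
For λ=1+4i: an eigenvector is (2,-1) - i(-3,2) = (2 + 3i, -1 - 2i).
A real fundamental pair from Re and Im of e^((1+4i)t)v: X_1 = e^(t)(cos(4t)·(2,-1) + sin(4t)·(-3,2)), X_2 = e^(t)(sin(4t)·(2,-1) - cos(4t)·(-3,2)).
General solution: C_1X_1 + C_2X_2.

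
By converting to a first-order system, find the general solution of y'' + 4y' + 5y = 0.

Let x_1 = y, x_2 = y'. Then x_1' = x_2 and x_2' = -5x_1 - 4x_2.
A = [[0,1],[-5,-4]]; det(A-λI) = λ^2 + 4λ + 5.
Eigenvalues λ = -2 ± i.

y(t) = C_1e^(-2t)cos(t) + C_2e^(-2t)sin(t)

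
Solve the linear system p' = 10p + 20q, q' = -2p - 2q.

Coefficient matrix A = [[10, 20], [-2, -2]].
Characteristic polynomial det(A - λI) = λ^2 - 8λ + 20 = 0.
Eigenvalues λ = 4 ± 2i (complex conjugate pair).
For λ=4+2i: an eigenvector is (-3,1) - i(1,0) = (-3 - i, 1).
A real fundamental pair from Re and Im of e^((4+2i)t)v: X_1 = e^(4t)(cos(2t)·(-3,1) + sin(2t)·(1,0)), X_2 = e^(4t)(sin(2t)·(-3,1) - cos(2t)·(1,0)).
General solution: c_1X_1 + c_2X_2.

p(t) = c_1e^(4t)sin(2t) - 3c_1e^(4t)cos(2t) - 3c_2e^(4t)sin(2t) - c_2e^(4t)cos(2t), q(t) = c_1e^(4t)cos(2t) + c_2e^(4t)sin(2t)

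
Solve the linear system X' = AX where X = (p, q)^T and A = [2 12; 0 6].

p(t) = -c_1e^(2t) + 3c_2e^(6t), q(t) = c_2e^(6t)

Coefficient matrix A = [[2, 12], [0, 6]].
Characteristic polynomial det(A - λI) = λ^2 - 8λ + 12 = 0.
Eigenvalues λ = 2, 6.
For λ=2: (A-λI) row 1 is [0, 12], so an eigenvector is (-1, 0).
For λ=6: (A-λI) row 1 is [-4, 12], so an eigenvector is (3, 1).
General solution: c_1e^(2t)(-1,0) + c_2e^(6t)(3,1).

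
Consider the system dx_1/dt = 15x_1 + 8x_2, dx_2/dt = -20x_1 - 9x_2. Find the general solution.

x_1(t) = -C_1e^(3t)sin(4t) + C_1e^(3t)cos(4t) + C_2e^(3t)sin(4t) + C_2e^(3t)cos(4t), x_2(t) = C_1e^(3t)sin(4t) - 2C_1e^(3t)cos(4t) - 2C_2e^(3t)sin(4t) - C_2e^(3t)cos(4t)

Coefficient matrix A = [[15, 8], [-20, -9]].
Characteristic polynomial det(A - λI) = λ^2 - 6λ + 25 = 0.
Eigenvalues λ = 3 ± 4i (complex conjugate pair).
For λ=3+4i: an eigenvector is (1,-2) - i(-1,1) = (1 + i, -2 - i).
A real fundamental pair from Re and Im of e^((3+4i)t)v: X_1 = e^(3t)(cos(4t)·(1,-2) + sin(4t)·(-1,1)), X_2 = e^(3t)(sin(4t)·(1,-2) - cos(4t)·(-1,1)).
General solution: C_1X_1 + C_2X_2.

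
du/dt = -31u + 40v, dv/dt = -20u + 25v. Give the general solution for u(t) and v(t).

Coefficient matrix A = [[-31, 40], [-20, 25]].
Characteristic polynomial det(A - λI) = λ^2 + 6λ + 25 = 0.
Eigenvalues λ = -3 ± 4i (complex conjugate pair).
For λ=-3+4i: an eigenvector is (3,2) - i(-1,-1) = (3 + i, 2 + i).
A real fundamental pair from Re and Im of e^((-3+4i)t)v: X_1 = e^(-3t)(cos(4t)·(3,2) + sin(4t)·(-1,-1)), X_2 = e^(-3t)(sin(4t)·(3,2) - cos(4t)·(-1,-1)).
General solution: K_1X_1 + K_2X_2.

u(t) = -K_1e^(-3t)sin(4t) + 3K_1e^(-3t)cos(4t) + 3K_2e^(-3t)sin(4t) + K_2e^(-3t)cos(4t), v(t) = -K_1e^(-3t)sin(4t) + 2K_1e^(-3t)cos(4t) + 2K_2e^(-3t)sin(4t) + K_2e^(-3t)cos(4t)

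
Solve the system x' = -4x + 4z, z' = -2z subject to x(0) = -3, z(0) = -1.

x(t) = -2e^(-2t) - e^(-4t), z(t) = -e^(-2t)

Coefficient matrix A = [[-4, 4], [0, -2]].
Characteristic polynomial det(A - λI) = λ^2 + 6λ + 8 = 0.
Eigenvalues λ = -4, -2.
For λ=-4: (A-λI) row 1 is [0, 4], so an eigenvector is (-1, 0).
For λ=-2: (A-λI) row 1 is [-2, 4], so an eigenvector is (2, 1).
General solution: K_1e^(-4t)(-1,0) + K_2e^(-2t)(2,1).
Applying x(0)=-3, z(0)=-1 gives K_1=1, K_2=-1.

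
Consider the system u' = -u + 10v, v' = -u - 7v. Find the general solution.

u(t) = -3C_1e^(-4t)sin(t) - C_1e^(-4t)cos(t) - C_2e^(-4t)sin(t) + 3C_2e^(-4t)cos(t), v(t) = C_1e^(-4t)sin(t) - C_2e^(-4t)cos(t)

Coefficient matrix A = [[-1, 10], [-1, -7]].
Characteristic polynomial det(A - λI) = λ^2 + 8λ + 17 = 0.
Eigenvalues λ = -4 ± i (complex conjugate pair).
For λ=-4+i: an eigenvector is (-1,0) - i(-3,1) = (-1 + 3i, 0 - i).
A real fundamental pair from Re and Im of e^((-4+i)t)v: X_1 = e^(-4t)(cos(t)·(-1,0) + sin(t)·(-3,1)), X_2 = e^(-4t)(sin(t)·(-1,0) - cos(t)·(-3,1)).
General solution: C_1X_1 + C_2X_2.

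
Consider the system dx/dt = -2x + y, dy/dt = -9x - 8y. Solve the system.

x(t) = -c_1e^(-5t) - c_2te^(-5t), y(t) = 3c_1e^(-5t) + 3c_2te^(-5t) - c_2e^(-5t)

Coefficient matrix A = [[-2, 1], [-9, -8]].
Characteristic polynomial det(A - λI) = λ^2 + 10λ + 25 = 0.
Single eigenvalue λ = -5 with algebraic multiplicity 2.
Eigenvector v = (-1,3); generalized eigenvector w with (A-λI)w=v is (0,-1).
General solution: e^(-5t)[c_1·v + c_2·(t·v + w)].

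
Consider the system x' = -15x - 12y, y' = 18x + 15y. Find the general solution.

x(t) = -C_1e^(-3t) - 2C_2e^(3t), y(t) = C_1e^(-3t) + 3C_2e^(3t)

Coefficient matrix A = [[-15, -12], [18, 15]].
Characteristic polynomial det(A - λI) = λ^2 - 9 = 0.
Eigenvalues λ = -3, 3.
For λ=-3: (A-λI) row 1 is [-12, -12], so an eigenvector is (-1, 1).
For λ=3: (A-λI) row 1 is [-18, -12], so an eigenvector is (-2, 3).
General solution: C_1e^(-3t)(-1,1) + C_2e^(3t)(-2,3).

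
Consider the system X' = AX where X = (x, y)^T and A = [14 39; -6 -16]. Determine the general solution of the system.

Coefficient matrix A = [[14, 39], [-6, -16]].
Characteristic polynomial det(A - λI) = λ^2 + 2λ + 10 = 0.
Eigenvalues λ = -1 ± 3i (complex conjugate pair).
For λ=-1+3i: an eigenvector is (3,-1) - i(2,-1) = (3 - 2i, -1 + i).
A real fundamental pair from Re and Im of e^((-1+3i)t)v: X_1 = e^(-t)(cos(3t)·(3,-1) + sin(3t)·(2,-1)), X_2 = e^(-t)(sin(3t)·(3,-1) - cos(3t)·(2,-1)).
General solution: K_1X_1 + K_2X_2.

x(t) = 2K_1e^(-t)sin(3t) + 3K_1e^(-t)cos(3t) + 3K_2e^(-t)sin(3t) - 2K_2e^(-t)cos(3t), y(t) = -K_1e^(-t)sin(3t) - K_1e^(-t)cos(3t) - K_2e^(-t)sin(3t) + K_2e^(-t)cos(3t)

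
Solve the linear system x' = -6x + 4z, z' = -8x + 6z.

Coefficient matrix A = [[-6, 4], [-8, 6]].
Characteristic polynomial det(A - λI) = λ^2 - 4 = 0.
Eigenvalues λ = -2, 2.
For λ=-2: (A-λI) row 1 is [-4, 4], so an eigenvector is (1, 1).
For λ=2: (A-λI) row 1 is [-8, 4], so an eigenvector is (-1, -2).
General solution: K_1e^(-2t)(1,1) + K_2e^(2t)(-1,-2).

x(t) = K_1e^(-2t) - K_2e^(2t), z(t) = K_1e^(-2t) - 2K_2e^(2t)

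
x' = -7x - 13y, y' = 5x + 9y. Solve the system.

Coefficient matrix A = [[-7, -13], [5, 9]].
Characteristic polynomial det(A - λI) = λ^2 - 2λ + 2 = 0.
Eigenvalues λ = 1 ± i (complex conjugate pair).
For λ=1+i: an eigenvector is (2,-1) - i(-3,2) = (2 + 3i, -1 - 2i).
A real fundamental pair from Re and Im of e^((1+i)t)v: X_1 = e^(t)(cos(t)·(2,-1) + sin(t)·(-3,2)), X_2 = e^(t)(sin(t)·(2,-1) - cos(t)·(-3,2)).
General solution: c_1X_1 + c_2X_2.

x(t) = -3c_1e^(t)sin(t) + 2c_1e^(t)cos(t) + 2c_2e^(t)sin(t) + 3c_2e^(t)cos(t), y(t) = 2c_1e^(t)sin(t) - c_1e^(t)cos(t) - c_2e^(t)sin(t) - 2c_2e^(t)cos(t)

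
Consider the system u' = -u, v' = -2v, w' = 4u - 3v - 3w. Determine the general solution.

u(t) = K_1e^(-t), v(t) = K_2e^(-2t), w(t) = 2K_1e^(-t) - 3K_2e^(-2t) + K_3e^(-3t)

Coefficient matrix A = [[-1, 0, 0], [0, -2, 0], [4, -3, -3]].
det(A - λI) = 0 gives eigenvalues λ = -1, -2, -3.
For λ=-1: eigenvector (1,0,2).
For λ=-2: eigenvector (0,1,-3).
For λ=-3: eigenvector (0,0,1).
General solution: K_1e^(-t)(1,0,2) + K_2e^(-2t)(0,1,-3) + K_3e^(-3t)(0,0,1).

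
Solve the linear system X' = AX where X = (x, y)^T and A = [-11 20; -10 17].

x(t) = -3C_1e^(3t)sin(2t) - C_1e^(3t)cos(2t) - C_2e^(3t)sin(2t) + 3C_2e^(3t)cos(2t), y(t) = -2C_1e^(3t)sin(2t) - C_1e^(3t)cos(2t) - C_2e^(3t)sin(2t) + 2C_2e^(3t)cos(2t)

Coefficient matrix A = [[-11, 20], [-10, 17]].
Characteristic polynomial det(A - λI) = λ^2 - 6λ + 13 = 0.
Eigenvalues λ = 3 ± 2i (complex conjugate pair).
For λ=3+2i: an eigenvector is (-1,-1) - i(-3,-2) = (-1 + 3i, -1 + 2i).
A real fundamental pair from Re and Im of e^((3+2i)t)v: X_1 = e^(3t)(cos(2t)·(-1,-1) + sin(2t)·(-3,-2)), X_2 = e^(3t)(sin(2t)·(-1,-1) - cos(2t)·(-3,-2)).
General solution: C_1X_1 + C_2X_2.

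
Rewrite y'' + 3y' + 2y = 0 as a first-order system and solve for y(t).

y(t) = K_1e^(-2t) + K_2e^(-t)

Let x_1 = y, x_2 = y'. Then x_1' = x_2 and x_2' = -2x_1 - 3x_2.
A = [[0,1],[-2,-3]]; det(A-λI) = λ^2 + 3λ + 2.
Eigenvalues λ = -2, -1 with eigenvectors (1,-2), (1,-1).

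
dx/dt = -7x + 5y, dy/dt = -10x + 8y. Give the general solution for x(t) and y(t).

Coefficient matrix A = [[-7, 5], [-10, 8]].
Characteristic polynomial det(A - λI) = λ^2 - λ - 6 = 0.
Eigenvalues λ = 3, -2.
For λ=3: (A-λI) row 1 is [-10, 5], so an eigenvector is (1, 2).
For λ=-2: (A-λI) row 1 is [-5, 5], so an eigenvector is (-1, -1).
General solution: C_1e^(3t)(1,2) + C_2e^(-2t)(-1,-1).

x(t) = C_1e^(3t) - C_2e^(-2t), y(t) = 2C_1e^(3t) - C_2e^(-2t)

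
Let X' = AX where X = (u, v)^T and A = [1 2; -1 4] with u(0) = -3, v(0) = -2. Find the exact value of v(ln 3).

-36

A = [[1,2],[-1,4]]; eigenvalues λ = 2, 3.
Eigenvectors: (2,1) for λ=2, (1,1) for λ=3.
From the initial condition, c_1 = -1, c_2 = -1.
v(ln 3) = (-1)(3^2)(1) + (-1)(3^3)(1) = -36.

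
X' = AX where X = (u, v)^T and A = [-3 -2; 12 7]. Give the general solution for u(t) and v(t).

Coefficient matrix A = [[-3, -2], [12, 7]].
Characteristic polynomial det(A - λI) = λ^2 - 4λ + 3 = 0.
Eigenvalues λ = 1, 3.
For λ=1: (A-λI) row 1 is [-4, -2], so an eigenvector is (1, -2).
For λ=3: (A-λI) row 1 is [-6, -2], so an eigenvector is (-1, 3).
General solution: K_1e^(t)(1,-2) + K_2e^(3t)(-1,3).

u(t) = K_1e^(t) - K_2e^(3t), v(t) = -2K_1e^(t) + 3K_2e^(3t)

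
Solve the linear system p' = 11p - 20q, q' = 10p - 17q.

p(t) = -K_1e^(-3t)sin(2t) - 3K_1e^(-3t)cos(2t) - 3K_2e^(-3t)sin(2t) + K_2e^(-3t)cos(2t), q(t) = -K_1e^(-3t)sin(2t) - 2K_1e^(-3t)cos(2t) - 2K_2e^(-3t)sin(2t) + K_2e^(-3t)cos(2t)

Coefficient matrix A = [[11, -20], [10, -17]].
Characteristic polynomial det(A - λI) = λ^2 + 6λ + 13 = 0.
Eigenvalues λ = -3 ± 2i (complex conjugate pair).
For λ=-3+2i: an eigenvector is (-3,-2) - i(-1,-1) = (-3 + i, -2 + i).
A real fundamental pair from Re and Im of e^((-3+2i)t)v: X_1 = e^(-3t)(cos(2t)·(-3,-2) + sin(2t)·(-1,-1)), X_2 = e^(-3t)(sin(2t)·(-3,-2) - cos(2t)·(-1,-1)).
General solution: K_1X_1 + K_2X_2.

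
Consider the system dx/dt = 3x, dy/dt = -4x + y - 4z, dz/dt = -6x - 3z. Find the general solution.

Coefficient matrix A = [[3, 0, 0], [-4, 1, -4], [-6, 0, -3]].
det(A - λI) = 0 gives eigenvalues λ = 3, 1, -3.
For λ=3: eigenvector (1,0,-1).
For λ=1: eigenvector (0,1,0).
For λ=-3: eigenvector (0,1,1).
General solution: K_1e^(3t)(1,0,-1) + K_2e^(t)(0,1,0) + K_3e^(-3t)(0,1,1).

x(t) = K_1e^(3t), y(t) = K_2e^(t) + K_3e^(-3t), z(t) = -K_1e^(3t) + K_3e^(-3t)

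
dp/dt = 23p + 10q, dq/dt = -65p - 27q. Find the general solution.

p(t) = -C_1e^(-2t)sin(5t) - C_1e^(-2t)cos(5t) - C_2e^(-2t)sin(5t) + C_2e^(-2t)cos(5t), q(t) = 3C_1e^(-2t)sin(5t) + 2C_1e^(-2t)cos(5t) + 2C_2e^(-2t)sin(5t) - 3C_2e^(-2t)cos(5t)

Coefficient matrix A = [[23, 10], [-65, -27]].
Characteristic polynomial det(A - λI) = λ^2 + 4λ + 29 = 0.
Eigenvalues λ = -2 ± 5i (complex conjugate pair).
For λ=-2+5i: an eigenvector is (-1,2) - i(-1,3) = (-1 + i, 2 - 3i).
A real fundamental pair from Re and Im of e^((-2+5i)t)v: X_1 = e^(-2t)(cos(5t)·(-1,2) + sin(5t)·(-1,3)), X_2 = e^(-2t)(sin(5t)·(-1,2) - cos(5t)·(-1,3)).
General solution: C_1X_1 + C_2X_2.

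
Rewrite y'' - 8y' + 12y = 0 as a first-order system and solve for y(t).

Let x_1 = y, x_2 = y'. Then x_1' = x_2 and x_2' = -12x_1 + 8x_2.
A = [[0,1],[-12,8]]; det(A-λI) = λ^2 - 8λ + 12.
Eigenvalues λ = 2, 6 with eigenvectors (1,2), (1,6).

y(t) = C_1e^(2t) + C_2e^(6t)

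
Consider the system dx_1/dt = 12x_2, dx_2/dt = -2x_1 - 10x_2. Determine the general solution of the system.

Coefficient matrix A = [[0, 12], [-2, -10]].
Characteristic polynomial det(A - λI) = λ^2 + 10λ + 24 = 0.
Eigenvalues λ = -6, -4.
For λ=-6: (A-λI) row 1 is [6, 12], so an eigenvector is (-2, 1).
For λ=-4: (A-λI) row 1 is [4, 12], so an eigenvector is (3, -1).
General solution: C_1e^(-6t)(-2,1) + C_2e^(-4t)(3,-1).

x_1(t) = -2C_1e^(-6t) + 3C_2e^(-4t), x_2(t) = C_1e^(-6t) - C_2e^(-4t)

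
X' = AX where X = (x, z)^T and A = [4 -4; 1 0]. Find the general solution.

Coefficient matrix A = [[4, -4], [1, 0]].
Characteristic polynomial det(A - λI) = λ^2 - 4λ + 4 = 0.
Single eigenvalue λ = 2 with algebraic multiplicity 2.
Eigenvector v = (2,1); generalized eigenvector w with (A-λI)w=v is (3,1).
General solution: e^(2t)[K_1·v + K_2·(t·v + w)].

x(t) = 2K_1e^(2t) + 2K_2te^(2t) + 3K_2e^(2t), z(t) = K_1e^(2t) + K_2te^(2t) + K_2e^(2t)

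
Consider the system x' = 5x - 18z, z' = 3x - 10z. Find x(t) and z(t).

Coefficient matrix A = [[5, -18], [3, -10]].
Characteristic polynomial det(A - λI) = λ^2 + 5λ + 4 = 0.
Eigenvalues λ = -4, -1.
For λ=-4: (A-λI) row 1 is [9, -18], so an eigenvector is (-2, -1).
For λ=-1: (A-λI) row 1 is [6, -18], so an eigenvector is (-3, -1).
General solution: c_1e^(-4t)(-2,-1) + c_2e^(-t)(-3,-1).

x(t) = -2c_1e^(-4t) - 3c_2e^(-t), z(t) = -c_1e^(-4t) - c_2e^(-t)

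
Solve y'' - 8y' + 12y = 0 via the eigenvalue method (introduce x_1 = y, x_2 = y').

y(t) = C_1e^(6t) + C_2e^(2t)

Let x_1 = y, x_2 = y'. Then x_1' = x_2 and x_2' = -12x_1 + 8x_2.
A = [[0,1],[-12,8]]; det(A-λI) = λ^2 - 8λ + 12.
Eigenvalues λ = 6, 2 with eigenvectors (1,6), (1,2).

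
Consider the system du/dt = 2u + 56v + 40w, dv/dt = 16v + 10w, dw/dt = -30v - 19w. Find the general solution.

Coefficient matrix A = [[2, 56, 40], [0, 16, 10], [0, -30, -19]].
det(A - λI) = 0 gives eigenvalues λ = 2, -4, 1.
For λ=2: eigenvector (1,0,0).
For λ=-4: eigenvector (4,1,-2).
For λ=1: eigenvector (8,2,-3).
General solution: K_1e^(2t)(1,0,0) + K_2e^(-4t)(4,1,-2) + K_3e^(t)(8,2,-3).

u(t) = K_1e^(2t) + 4K_2e^(-4t) + 8K_3e^(t), v(t) = K_2e^(-4t) + 2K_3e^(t), w(t) = -2K_2e^(-4t) - 3K_3e^(t)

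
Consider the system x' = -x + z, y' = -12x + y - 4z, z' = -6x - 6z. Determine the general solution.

x(t) = K_1e^(-3t) - K_3e^(-4t), y(t) = K_1e^(-3t) + K_2e^(t), z(t) = -2K_1e^(-3t) + 3K_3e^(-4t)

Coefficient matrix A = [[-1, 0, 1], [-12, 1, -4], [-6, 0, -6]].
det(A - λI) = 0 gives eigenvalues λ = -3, 1, -4.
For λ=-3: eigenvector (1,1,-2).
For λ=1: eigenvector (0,1,0).
For λ=-4: eigenvector (-1,0,3).
General solution: K_1e^(-3t)(1,1,-2) + K_2e^(t)(0,1,0) + K_3e^(-4t)(-1,0,3).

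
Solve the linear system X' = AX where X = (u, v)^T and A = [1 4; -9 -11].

Coefficient matrix A = [[1, 4], [-9, -11]].
Characteristic polynomial det(A - λI) = λ^2 + 10λ + 25 = 0.
Single eigenvalue λ = -5 with algebraic multiplicity 2.
Eigenvector v = (-2,3); generalized eigenvector w with (A-λI)w=v is (-1,1).
General solution: e^(-5t)[c_1·v + c_2·(t·v + w)].

u(t) = -2c_1e^(-5t) - 2c_2te^(-5t) - c_2e^(-5t), v(t) = 3c_1e^(-5t) + 3c_2te^(-5t) + c_2e^(-5t)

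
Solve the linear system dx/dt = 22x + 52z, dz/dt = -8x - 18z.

x(t) = -2c_1e^(2t)sin(4t) - 3c_1e^(2t)cos(4t) - 3c_2e^(2t)sin(4t) + 2c_2e^(2t)cos(4t), z(t) = c_1e^(2t)sin(4t) + c_1e^(2t)cos(4t) + c_2e^(2t)sin(4t) - c_2e^(2t)cos(4t)

Coefficient matrix A = [[22, 52], [-8, -18]].
Characteristic polynomial det(A - λI) = λ^2 - 4λ + 20 = 0.
Eigenvalues λ = 2 ± 4i (complex conjugate pair).
For λ=2+4i: an eigenvector is (-3,1) - i(-2,1) = (-3 + 2i, 1 - i).
A real fundamental pair from Re and Im of e^((2+4i)t)v: X_1 = e^(2t)(cos(4t)·(-3,1) + sin(4t)·(-2,1)), X_2 = e^(2t)(sin(4t)·(-3,1) - cos(4t)·(-2,1)).
General solution: c_1X_1 + c_2X_2.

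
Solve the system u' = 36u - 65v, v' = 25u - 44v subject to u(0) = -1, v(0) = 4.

Coefficient matrix A = [[36, -65], [25, -44]].
Characteristic polynomial det(A - λI) = λ^2 + 8λ + 41 = 0.
Eigenvalues λ = -4 ± 5i (complex conjugate pair).
For λ=-4+5i: an eigenvector is (-2,-1) - i(-3,-2) = (-2 + 3i, -1 + 2i).
A real fundamental pair from Re and Im of e^((-4+5i)t)v: X_1 = e^(-4t)(cos(5t)·(-2,-1) + sin(5t)·(-3,-2)), X_2 = e^(-4t)(sin(5t)·(-2,-1) - cos(5t)·(-3,-2)).
General solution: C_1X_1 + C_2X_2.
Applying u(0)=-1, v(0)=4 gives C_1=14, C_2=9.

u(t) = -60e^(-4t)sin(5t) - e^(-4t)cos(5t), v(t) = -37e^(-4t)sin(5t) + 4e^(-4t)cos(5t)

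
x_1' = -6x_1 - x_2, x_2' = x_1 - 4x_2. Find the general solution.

Coefficient matrix A = [[-6, -1], [1, -4]].
Characteristic polynomial det(A - λI) = λ^2 + 10λ + 25 = 0.
Single eigenvalue λ = -5 with algebraic multiplicity 2.
Eigenvector v = (1,-1); generalized eigenvector w with (A-λI)w=v is (2,-3).
General solution: e^(-5t)[K_1·v + K_2·(t·v + w)].

x_1(t) = K_1e^(-5t) + K_2te^(-5t) + 2K_2e^(-5t), x_2(t) = -K_1e^(-5t) - K_2te^(-5t) - 3K_2e^(-5t)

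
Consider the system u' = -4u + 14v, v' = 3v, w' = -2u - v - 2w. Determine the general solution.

Coefficient matrix A = [[-4, 14, 0], [0, 3, 0], [-2, -1, -2]].
det(A - λI) = 0 gives eigenvalues λ = -4, 3, -2.
For λ=-4: eigenvector (1,0,1).
For λ=3: eigenvector (2,1,-1).
For λ=-2: eigenvector (0,0,1).
General solution: C_1e^(-4t)(1,0,1) + C_2e^(3t)(2,1,-1) + C_3e^(-2t)(0,0,1).

u(t) = C_1e^(-4t) + 2C_2e^(3t), v(t) = C_2e^(3t), w(t) = C_1e^(-4t) - C_2e^(3t) + C_3e^(-2t)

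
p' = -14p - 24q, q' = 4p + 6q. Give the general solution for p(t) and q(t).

Coefficient matrix A = [[-14, -24], [4, 6]].
Characteristic polynomial det(A - λI) = λ^2 + 8λ + 12 = 0.
Eigenvalues λ = -6, -2.
For λ=-6: (A-λI) row 1 is [-8, -24], so an eigenvector is (3, -1).
For λ=-2: (A-λI) row 1 is [-12, -24], so an eigenvector is (-2, 1).
General solution: K_1e^(-6t)(3,-1) + K_2e^(-2t)(-2,1).

p(t) = 3K_1e^(-6t) - 2K_2e^(-2t), q(t) = -K_1e^(-6t) + K_2e^(-2t)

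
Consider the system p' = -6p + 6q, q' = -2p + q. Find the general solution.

p(t) = -2c_1e^(-3t) - 3c_2e^(-2t), q(t) = -c_1e^(-3t) - 2c_2e^(-2t)

Coefficient matrix A = [[-6, 6], [-2, 1]].
Characteristic polynomial det(A - λI) = λ^2 + 5λ + 6 = 0.
Eigenvalues λ = -3, -2.
For λ=-3: (A-λI) row 1 is [-3, 6], so an eigenvector is (-2, -1).
For λ=-2: (A-λI) row 1 is [-4, 6], so an eigenvector is (-3, -2).
General solution: c_1e^(-3t)(-2,-1) + c_2e^(-2t)(-3,-2).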